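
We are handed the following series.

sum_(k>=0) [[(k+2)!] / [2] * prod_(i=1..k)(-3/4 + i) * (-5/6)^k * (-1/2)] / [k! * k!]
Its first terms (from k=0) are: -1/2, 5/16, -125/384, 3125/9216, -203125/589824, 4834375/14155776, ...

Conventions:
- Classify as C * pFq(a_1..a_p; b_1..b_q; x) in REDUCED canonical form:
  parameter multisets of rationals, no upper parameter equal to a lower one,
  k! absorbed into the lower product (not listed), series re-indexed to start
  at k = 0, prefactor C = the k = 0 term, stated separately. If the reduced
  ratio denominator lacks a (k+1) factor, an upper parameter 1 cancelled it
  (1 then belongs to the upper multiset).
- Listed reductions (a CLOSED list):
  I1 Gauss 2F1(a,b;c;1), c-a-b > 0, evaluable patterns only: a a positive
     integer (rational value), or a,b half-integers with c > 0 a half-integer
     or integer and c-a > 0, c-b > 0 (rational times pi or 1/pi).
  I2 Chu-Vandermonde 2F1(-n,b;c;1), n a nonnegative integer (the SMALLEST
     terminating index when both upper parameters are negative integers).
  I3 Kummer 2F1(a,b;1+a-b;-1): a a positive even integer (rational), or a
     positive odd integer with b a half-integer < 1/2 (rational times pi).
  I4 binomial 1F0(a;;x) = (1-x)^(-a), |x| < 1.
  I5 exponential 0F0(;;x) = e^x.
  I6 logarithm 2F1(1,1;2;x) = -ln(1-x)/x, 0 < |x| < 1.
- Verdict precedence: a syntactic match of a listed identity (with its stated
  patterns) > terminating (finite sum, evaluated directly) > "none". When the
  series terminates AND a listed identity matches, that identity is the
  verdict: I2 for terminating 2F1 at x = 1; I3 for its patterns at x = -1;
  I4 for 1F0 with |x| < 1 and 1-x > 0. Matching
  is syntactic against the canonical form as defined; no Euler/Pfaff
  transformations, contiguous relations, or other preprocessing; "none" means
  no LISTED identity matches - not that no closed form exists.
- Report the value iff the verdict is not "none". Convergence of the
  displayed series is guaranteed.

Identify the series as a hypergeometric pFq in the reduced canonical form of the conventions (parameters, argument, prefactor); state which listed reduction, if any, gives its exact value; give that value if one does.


Reduced: x = -5/6, 2F1, upper = {1/4, 3}, lower = {1}, C = -1/2. Verdict: none - this 2F1 at x = -5/6 matches no listed pattern, and upper {1/4, 3} holds no stopper.

The tell: from the first term -1/2: the factorial ratio (C = -1/2) (k+a-1)!/(a-1)! is a rising factorial (a)_k.
Term ratio: r(k) = (-5/6) * (k+1/4) (k+3) / [(k+1) (k+1)] - rational in k, leading ratio (-5/6); with t_0 = -1/2, classification follows.


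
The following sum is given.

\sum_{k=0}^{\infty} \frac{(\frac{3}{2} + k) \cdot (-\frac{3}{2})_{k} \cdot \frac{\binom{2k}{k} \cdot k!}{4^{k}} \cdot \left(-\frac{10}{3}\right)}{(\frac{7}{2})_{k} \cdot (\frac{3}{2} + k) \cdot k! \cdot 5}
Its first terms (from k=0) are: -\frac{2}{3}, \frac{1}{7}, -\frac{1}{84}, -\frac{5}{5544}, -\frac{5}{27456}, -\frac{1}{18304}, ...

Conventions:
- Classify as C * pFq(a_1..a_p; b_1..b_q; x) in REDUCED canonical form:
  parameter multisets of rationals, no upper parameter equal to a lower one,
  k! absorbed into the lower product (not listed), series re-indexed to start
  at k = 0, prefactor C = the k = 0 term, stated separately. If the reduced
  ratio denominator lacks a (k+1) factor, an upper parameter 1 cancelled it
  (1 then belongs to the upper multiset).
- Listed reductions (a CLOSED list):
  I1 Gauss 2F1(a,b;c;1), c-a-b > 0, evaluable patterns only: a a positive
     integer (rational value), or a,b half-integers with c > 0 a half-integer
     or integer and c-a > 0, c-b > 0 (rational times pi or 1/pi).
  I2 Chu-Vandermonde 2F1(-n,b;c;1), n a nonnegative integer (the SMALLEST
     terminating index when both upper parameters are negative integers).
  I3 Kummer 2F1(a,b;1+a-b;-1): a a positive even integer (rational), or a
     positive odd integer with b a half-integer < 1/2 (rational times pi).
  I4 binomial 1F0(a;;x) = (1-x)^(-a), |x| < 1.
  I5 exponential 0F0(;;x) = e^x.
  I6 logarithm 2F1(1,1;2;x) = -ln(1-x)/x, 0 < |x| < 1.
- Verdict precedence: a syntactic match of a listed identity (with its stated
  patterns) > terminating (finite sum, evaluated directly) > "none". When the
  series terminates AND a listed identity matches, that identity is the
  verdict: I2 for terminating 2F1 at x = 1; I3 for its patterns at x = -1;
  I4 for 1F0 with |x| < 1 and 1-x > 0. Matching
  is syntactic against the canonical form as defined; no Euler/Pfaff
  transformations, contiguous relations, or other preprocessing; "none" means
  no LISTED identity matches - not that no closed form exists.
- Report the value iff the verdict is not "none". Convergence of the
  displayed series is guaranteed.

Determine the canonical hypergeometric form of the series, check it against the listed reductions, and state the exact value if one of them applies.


Canonical form: C = -\frac{2}{3} times 2F1 with upper {-\frac{3}{2}, \frac{1}{2}}, lower {\frac{7}{2}}, x = 1. Verdict (x = 1): Gauss (I1, half-integer pattern) applies (x = 1; upper {-\frac{3}{2}, \frac{1}{2}} half-integers, c = \frac{7}{2} in the evaluable pattern). Exact value: \left(-\frac{175}{1024}\right) \cdot \pi.

Key observation: with t_0 = -\frac{2}{3}, C(2k,k) (C = -2/3, x = 1) equals 4^k (1/2)_k / k!.
Step ratio: r(k) = 1 * (k-\frac{3}{2}) (k+\frac{1}{2}) / [(k+\frac{7}{2}) (k+1)] - rational in k, leading ratio 1; with t_0 = -\frac{2}{3}, classification follows.


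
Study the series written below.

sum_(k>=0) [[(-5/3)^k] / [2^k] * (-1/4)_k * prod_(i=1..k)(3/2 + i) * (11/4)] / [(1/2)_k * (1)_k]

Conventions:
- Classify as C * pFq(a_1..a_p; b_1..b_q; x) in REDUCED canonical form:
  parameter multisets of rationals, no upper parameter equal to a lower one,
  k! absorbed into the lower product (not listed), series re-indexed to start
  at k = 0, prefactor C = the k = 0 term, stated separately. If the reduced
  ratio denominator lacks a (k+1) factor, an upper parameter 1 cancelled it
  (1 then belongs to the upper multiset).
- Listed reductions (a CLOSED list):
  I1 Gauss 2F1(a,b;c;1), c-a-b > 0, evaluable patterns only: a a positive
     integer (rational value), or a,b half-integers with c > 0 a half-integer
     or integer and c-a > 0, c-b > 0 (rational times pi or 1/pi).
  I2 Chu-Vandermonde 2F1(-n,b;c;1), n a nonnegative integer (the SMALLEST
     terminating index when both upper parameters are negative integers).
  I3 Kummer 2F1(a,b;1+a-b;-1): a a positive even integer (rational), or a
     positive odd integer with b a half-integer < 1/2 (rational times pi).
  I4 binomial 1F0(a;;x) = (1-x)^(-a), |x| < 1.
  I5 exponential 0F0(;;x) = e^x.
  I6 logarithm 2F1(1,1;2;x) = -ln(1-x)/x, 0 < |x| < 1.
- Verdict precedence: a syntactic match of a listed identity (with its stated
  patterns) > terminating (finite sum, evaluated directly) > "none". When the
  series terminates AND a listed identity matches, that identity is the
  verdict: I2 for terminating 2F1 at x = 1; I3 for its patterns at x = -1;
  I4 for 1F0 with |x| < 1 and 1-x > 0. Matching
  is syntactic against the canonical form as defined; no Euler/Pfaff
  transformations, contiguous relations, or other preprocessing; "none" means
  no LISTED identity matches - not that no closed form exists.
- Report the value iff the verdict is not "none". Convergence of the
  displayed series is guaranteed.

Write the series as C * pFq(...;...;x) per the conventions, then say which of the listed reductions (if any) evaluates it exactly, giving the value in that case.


With C = 11/4: the canonical form is 2F1(-1/4, 5/2; 1/2; -5/6). Verdict: none here - no I1-I6 shape fits x = -5/6 with lower {1/2}.

Structural cue: t_0 = 11/4 here, and (1)_k (prefactor 11/4) is k! itself.
Term ratio: r(k) = (-5/6) * (k-1/4) (k+5/2) / [(k+1/2) (k+1)] - rational in k. x = (-5/6); t_0 = 11/4; negate the roots.


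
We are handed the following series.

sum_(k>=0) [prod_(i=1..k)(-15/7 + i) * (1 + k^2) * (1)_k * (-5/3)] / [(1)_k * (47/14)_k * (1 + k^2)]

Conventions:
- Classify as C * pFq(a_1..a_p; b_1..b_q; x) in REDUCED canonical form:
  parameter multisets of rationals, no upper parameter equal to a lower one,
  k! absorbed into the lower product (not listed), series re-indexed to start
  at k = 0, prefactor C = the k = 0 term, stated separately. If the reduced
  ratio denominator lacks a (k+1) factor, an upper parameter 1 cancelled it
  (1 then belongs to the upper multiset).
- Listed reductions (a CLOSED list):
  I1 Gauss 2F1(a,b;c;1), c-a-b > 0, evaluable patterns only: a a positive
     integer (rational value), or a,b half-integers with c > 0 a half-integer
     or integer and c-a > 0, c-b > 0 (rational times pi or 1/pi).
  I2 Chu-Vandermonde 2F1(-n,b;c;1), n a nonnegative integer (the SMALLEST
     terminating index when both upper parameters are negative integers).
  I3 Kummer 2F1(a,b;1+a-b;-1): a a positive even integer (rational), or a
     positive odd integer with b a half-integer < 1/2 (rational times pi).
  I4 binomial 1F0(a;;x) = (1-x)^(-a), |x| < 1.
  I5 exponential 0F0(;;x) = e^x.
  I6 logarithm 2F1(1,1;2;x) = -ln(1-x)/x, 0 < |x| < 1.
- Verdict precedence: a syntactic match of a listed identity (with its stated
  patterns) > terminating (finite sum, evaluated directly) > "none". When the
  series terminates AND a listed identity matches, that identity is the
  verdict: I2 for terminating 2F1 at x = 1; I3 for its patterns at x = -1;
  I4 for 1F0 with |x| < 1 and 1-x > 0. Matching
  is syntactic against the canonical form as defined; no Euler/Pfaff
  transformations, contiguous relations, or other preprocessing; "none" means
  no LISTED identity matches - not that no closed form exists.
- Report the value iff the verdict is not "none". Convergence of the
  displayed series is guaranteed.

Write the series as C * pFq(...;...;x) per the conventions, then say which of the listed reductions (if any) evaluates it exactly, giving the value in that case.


Structural cue: x = 1 and the factor k^2 + 1 cancels (top and bottom), leaving prefactor -5/3.
Ratio: r(k) = 1 * (k-8/7) (k+1) / [(k+47/14) (k+1)] - poly over poly, x = 1 from leading terms; C = -5/3 at k = 0.

Classification (C = -5/3): 2F1 with upper {-8/7, 1}, lower {47/14}, argument x = 1. Verdict: this is Gauss (I1, integer-parameter pattern) (x = 1: the Gamma ratio telescopes since c-a-b = 7/2 > 0 and a = 1 in Z>0). Exact value: -55/49.


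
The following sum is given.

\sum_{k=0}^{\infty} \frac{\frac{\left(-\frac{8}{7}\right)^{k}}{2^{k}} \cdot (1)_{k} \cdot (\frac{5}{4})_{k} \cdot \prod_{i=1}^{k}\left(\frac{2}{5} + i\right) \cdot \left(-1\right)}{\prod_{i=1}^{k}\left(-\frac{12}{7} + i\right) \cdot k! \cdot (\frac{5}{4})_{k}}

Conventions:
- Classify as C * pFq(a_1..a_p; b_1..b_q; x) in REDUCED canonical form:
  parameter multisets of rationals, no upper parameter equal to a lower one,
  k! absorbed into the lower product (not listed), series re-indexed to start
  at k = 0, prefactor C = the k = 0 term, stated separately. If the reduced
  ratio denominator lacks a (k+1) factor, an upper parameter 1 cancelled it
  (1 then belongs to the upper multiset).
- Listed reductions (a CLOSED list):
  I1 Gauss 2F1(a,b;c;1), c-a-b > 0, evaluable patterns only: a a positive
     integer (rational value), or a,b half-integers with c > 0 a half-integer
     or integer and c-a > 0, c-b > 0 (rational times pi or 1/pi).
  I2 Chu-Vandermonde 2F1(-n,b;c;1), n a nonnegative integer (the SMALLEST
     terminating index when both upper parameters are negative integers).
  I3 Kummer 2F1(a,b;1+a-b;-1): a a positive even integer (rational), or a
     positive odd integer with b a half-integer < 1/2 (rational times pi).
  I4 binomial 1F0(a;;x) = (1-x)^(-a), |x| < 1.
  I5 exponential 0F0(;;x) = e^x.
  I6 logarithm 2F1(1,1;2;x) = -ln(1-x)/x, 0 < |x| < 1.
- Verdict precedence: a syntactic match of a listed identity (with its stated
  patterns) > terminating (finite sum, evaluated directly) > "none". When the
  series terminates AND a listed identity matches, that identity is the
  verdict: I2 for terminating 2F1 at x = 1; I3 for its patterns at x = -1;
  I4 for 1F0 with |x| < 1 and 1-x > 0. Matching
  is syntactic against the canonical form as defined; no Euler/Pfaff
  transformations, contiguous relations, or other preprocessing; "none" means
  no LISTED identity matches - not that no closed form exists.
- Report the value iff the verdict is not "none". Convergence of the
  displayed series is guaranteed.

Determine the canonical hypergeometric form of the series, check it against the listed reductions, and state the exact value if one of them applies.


At argument -\frac{4}{7}: a 2F1 with upper {1, \frac{7}{5}}, lower {-\frac{5}{7}}, scaled by C = -1. Verdict: none - this 2F1 at x = -\frac{4}{7} matches no listed pattern, and upper {1, \frac{7}{5}} holds no stopper.

The tell: t_0 = -1 here, and the running product (C = -1, x = -4/7) telescopes to a rising factorial.
Term ratio: r(k) = -\frac{4}{7} * (k+1) (k+\frac{7}{5}) / [(k-\frac{5}{7}) (k+1)] - rational; roots negated = parameters, x = -\frac{4}{7}, C = -1.


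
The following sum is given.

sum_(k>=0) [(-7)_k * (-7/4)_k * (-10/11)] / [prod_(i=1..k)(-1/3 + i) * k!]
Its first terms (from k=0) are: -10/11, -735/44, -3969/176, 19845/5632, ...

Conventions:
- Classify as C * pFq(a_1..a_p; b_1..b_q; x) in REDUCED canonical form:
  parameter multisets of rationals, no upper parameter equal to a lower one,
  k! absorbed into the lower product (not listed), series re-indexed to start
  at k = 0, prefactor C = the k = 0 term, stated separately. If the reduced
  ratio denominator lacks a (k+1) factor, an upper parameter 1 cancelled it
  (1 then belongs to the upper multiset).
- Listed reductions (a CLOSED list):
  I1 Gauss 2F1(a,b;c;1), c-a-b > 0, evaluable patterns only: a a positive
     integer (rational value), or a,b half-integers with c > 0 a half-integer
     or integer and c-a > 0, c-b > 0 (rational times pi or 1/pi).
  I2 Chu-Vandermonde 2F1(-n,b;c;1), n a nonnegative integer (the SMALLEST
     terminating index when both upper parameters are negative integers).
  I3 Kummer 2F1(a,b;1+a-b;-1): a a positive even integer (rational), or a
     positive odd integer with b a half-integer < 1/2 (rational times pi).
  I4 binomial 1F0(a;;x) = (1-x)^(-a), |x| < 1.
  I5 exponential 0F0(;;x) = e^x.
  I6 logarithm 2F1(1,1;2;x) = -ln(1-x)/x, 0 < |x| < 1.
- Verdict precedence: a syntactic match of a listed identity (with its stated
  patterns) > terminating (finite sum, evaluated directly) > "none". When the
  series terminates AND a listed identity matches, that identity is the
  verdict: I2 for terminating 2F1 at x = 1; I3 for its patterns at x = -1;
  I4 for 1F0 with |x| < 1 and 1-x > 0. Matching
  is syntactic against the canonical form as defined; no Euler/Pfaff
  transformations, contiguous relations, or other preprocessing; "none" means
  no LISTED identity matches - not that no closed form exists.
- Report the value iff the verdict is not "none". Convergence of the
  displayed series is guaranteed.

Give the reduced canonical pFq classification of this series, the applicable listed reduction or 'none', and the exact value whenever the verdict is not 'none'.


Prefactor -10/11, argument 1: 2F1 with upper {-7, -7/4} over lower {2/3}. Verdict: the Chu-Vandermonde identity I2 matches (terminating 2F1 at x = 1 with n = 7, b = -7/4, c = 2/3). Value: -7363977569/196083712.

Structural cue: from the first term -10/11: the lower running product (C = -10/11, x = 1) is a rising factorial.
Consecutive-term ratio: r(k) = 1 * (k-7) (k-7/4) / [(k+2/3) (k+1)] ; factor over Q: parameters, x = 1, and C = -10/11.


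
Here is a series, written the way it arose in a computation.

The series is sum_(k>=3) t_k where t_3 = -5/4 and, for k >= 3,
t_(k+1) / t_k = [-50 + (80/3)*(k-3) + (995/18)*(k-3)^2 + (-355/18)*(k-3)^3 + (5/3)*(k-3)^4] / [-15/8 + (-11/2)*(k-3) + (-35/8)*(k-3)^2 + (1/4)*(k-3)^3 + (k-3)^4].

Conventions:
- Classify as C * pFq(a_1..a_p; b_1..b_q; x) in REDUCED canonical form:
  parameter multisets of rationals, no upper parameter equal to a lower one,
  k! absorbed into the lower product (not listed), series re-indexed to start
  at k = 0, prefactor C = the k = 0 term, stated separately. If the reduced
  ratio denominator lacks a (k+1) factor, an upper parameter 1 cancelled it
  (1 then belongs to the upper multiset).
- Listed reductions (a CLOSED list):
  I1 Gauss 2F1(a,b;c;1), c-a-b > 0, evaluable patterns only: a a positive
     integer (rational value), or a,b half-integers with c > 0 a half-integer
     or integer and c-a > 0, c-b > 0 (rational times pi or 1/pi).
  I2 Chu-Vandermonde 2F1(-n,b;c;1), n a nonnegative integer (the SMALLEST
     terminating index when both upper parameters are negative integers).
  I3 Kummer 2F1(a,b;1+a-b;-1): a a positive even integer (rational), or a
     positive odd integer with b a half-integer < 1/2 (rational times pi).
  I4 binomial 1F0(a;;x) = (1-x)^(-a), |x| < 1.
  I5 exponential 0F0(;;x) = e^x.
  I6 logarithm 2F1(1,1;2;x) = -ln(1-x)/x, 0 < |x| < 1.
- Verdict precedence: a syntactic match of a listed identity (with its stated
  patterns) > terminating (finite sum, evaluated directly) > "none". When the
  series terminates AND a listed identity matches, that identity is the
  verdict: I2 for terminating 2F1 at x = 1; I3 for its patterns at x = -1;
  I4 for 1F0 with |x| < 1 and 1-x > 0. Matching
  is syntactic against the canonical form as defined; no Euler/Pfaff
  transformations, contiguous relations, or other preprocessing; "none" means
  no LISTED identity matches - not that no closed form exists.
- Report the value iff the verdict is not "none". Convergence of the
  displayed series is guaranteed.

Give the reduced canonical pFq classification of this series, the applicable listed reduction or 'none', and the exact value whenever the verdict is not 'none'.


x = 5/3 here; the reduced form reads 3F2, upper {-6, -6, -5/6}, lower {-5/2, 3/4}, C = -5/4. Verdict: terminating - upper -6 stops the sum at k = 6; the 7 terms are added exactly. Hence: -91033991903695/33882552396.

Key step: x = (5/3) and the expanded ratio factors over Q; C = -5/4, x = 5/3, roots give parameters.
Consecutive-term ratio: r(k) = (5/3) * (k-6) (k-6) (k-5/6) / [(k-5/2) (k+3/4) (k+1)] - rational in k. x = (5/3); t_0 = -5/4; negate the roots.


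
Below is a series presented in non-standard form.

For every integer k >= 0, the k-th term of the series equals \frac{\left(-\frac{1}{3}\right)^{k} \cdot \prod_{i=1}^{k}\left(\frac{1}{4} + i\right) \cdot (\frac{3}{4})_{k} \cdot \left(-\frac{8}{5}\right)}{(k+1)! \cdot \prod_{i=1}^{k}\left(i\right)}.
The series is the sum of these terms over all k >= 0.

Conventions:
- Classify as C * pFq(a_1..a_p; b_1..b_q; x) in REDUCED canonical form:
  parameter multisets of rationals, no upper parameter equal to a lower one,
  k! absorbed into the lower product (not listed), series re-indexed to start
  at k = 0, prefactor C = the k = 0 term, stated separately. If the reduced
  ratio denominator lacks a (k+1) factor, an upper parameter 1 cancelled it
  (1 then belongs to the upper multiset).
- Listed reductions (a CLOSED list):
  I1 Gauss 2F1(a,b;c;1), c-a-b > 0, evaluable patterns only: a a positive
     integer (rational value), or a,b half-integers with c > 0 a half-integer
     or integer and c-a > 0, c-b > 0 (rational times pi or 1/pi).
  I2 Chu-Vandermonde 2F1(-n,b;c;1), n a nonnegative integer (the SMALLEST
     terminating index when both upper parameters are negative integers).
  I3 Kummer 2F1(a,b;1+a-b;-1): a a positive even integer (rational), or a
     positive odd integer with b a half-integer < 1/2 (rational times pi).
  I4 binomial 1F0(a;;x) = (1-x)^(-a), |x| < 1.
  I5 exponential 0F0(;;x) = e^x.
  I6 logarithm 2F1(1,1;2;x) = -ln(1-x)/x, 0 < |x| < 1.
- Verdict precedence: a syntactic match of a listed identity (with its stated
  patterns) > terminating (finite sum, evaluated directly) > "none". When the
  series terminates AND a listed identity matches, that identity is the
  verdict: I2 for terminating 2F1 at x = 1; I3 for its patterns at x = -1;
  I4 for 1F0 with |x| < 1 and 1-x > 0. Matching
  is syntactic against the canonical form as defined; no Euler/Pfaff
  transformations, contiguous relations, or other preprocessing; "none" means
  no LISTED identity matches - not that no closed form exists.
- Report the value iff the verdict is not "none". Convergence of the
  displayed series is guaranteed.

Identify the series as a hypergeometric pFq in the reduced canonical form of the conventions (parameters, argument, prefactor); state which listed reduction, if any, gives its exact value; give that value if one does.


Prefactor -\frac{8}{5}, argument -\frac{1}{3}: 2F1 with upper {\frac{3}{4}, \frac{5}{4}} over lower {2}. Verdict: none. No listed pattern accepts 2F1(\frac{3}{4}, \frac{5}{4}; 2; -\frac{1}{3}).

The tell: t_0 = -\frac{8}{5} here, and the denominator's factorial ratio (C = -8/5, x = -1/3) is a lower Pochhammer.
Term ratio: r(k) = -\frac{1}{3} * (k+\frac{3}{4}) (k+\frac{5}{4}) / [(k+2) (k+1)] - rational; roots negated = parameters, x = -\frac{1}{3}, C = -\frac{8}{5}.


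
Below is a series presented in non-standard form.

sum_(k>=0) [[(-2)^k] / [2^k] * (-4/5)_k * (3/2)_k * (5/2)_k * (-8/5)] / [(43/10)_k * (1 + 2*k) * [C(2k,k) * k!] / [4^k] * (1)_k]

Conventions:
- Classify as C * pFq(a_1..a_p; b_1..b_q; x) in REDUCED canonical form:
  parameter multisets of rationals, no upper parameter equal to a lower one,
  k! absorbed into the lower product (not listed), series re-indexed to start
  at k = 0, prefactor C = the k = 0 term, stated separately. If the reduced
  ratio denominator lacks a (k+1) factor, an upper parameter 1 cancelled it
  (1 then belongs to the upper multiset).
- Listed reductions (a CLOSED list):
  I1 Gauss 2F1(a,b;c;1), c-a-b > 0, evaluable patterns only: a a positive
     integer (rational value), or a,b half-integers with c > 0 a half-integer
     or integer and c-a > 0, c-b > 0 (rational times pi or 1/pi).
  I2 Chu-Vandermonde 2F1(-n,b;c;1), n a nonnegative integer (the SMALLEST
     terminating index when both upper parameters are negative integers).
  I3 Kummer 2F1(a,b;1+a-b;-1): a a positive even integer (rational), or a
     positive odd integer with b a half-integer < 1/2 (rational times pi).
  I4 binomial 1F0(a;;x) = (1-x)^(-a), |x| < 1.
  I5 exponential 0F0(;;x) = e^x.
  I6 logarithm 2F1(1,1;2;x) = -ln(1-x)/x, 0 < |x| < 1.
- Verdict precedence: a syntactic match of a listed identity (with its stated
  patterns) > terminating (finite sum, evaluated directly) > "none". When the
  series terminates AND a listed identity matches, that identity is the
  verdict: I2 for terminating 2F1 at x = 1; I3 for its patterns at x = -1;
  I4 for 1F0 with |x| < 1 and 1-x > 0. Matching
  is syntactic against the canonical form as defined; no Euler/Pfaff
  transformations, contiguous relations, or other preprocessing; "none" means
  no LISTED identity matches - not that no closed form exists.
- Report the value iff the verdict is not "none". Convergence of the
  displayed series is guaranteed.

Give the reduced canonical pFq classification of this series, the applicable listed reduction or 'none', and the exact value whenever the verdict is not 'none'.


With C = -8/5: the canonical form is 2F1(-4/5, 5/2; 43/10; -1). Verdict: none. A 2F1 with upper {-4/5, 5/2} fits none of I1-I6 at x = -1; the sum runs forever.

The tell: t_0 = -8/5 here, and the parameter 3/2 appears in both the upper and lower lists and cancels.
Consecutive-term ratio: r(k) = (-1) * (k-4/5) (k+5/2) / [(k+43/10) (k+1)] - rational in k, leading ratio (-1); with t_0 = -8/5, classification follows.


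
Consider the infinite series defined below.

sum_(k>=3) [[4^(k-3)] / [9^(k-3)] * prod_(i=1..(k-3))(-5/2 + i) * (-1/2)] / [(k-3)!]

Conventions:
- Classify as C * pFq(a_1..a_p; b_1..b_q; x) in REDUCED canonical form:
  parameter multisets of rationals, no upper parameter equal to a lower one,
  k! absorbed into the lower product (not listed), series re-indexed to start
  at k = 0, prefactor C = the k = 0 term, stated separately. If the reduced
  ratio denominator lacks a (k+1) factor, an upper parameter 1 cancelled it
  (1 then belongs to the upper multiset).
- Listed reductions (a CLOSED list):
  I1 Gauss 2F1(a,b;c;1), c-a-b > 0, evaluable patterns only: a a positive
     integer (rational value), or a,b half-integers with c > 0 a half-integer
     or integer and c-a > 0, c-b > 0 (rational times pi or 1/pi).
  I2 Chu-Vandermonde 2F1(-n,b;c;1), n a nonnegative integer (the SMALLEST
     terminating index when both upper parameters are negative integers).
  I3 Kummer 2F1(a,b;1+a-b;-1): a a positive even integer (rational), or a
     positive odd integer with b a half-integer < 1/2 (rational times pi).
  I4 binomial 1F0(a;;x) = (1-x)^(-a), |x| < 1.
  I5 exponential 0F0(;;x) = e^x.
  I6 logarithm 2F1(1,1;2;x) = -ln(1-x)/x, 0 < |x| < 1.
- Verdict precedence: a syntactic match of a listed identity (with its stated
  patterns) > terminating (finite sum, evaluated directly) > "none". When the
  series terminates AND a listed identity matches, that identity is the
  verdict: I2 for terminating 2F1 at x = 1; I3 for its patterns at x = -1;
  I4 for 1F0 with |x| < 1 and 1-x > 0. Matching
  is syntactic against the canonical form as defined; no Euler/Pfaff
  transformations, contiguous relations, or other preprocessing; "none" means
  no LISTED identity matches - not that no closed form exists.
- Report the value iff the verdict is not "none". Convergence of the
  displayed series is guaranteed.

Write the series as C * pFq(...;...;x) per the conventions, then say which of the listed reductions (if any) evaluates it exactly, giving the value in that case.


With C = -1/2: the canonical form is 1F0(-3/2; -; 4/9). Verdict: this is the I4 binomial reduction (the 1F0 binomial series: exponent 3/2, x = 4/9). Sum: (-1/2) * (5/9)^(3/2).

Key observation: t_0 being -1/2, the running product (C = -1/2, x = 4/9) telescopes to a rising factorial.
Ratio: r(k) = (4/9) * (k-3/2) / [(k+1)] ; factor over Q: parameters, x = (4/9), and C = -1/2.


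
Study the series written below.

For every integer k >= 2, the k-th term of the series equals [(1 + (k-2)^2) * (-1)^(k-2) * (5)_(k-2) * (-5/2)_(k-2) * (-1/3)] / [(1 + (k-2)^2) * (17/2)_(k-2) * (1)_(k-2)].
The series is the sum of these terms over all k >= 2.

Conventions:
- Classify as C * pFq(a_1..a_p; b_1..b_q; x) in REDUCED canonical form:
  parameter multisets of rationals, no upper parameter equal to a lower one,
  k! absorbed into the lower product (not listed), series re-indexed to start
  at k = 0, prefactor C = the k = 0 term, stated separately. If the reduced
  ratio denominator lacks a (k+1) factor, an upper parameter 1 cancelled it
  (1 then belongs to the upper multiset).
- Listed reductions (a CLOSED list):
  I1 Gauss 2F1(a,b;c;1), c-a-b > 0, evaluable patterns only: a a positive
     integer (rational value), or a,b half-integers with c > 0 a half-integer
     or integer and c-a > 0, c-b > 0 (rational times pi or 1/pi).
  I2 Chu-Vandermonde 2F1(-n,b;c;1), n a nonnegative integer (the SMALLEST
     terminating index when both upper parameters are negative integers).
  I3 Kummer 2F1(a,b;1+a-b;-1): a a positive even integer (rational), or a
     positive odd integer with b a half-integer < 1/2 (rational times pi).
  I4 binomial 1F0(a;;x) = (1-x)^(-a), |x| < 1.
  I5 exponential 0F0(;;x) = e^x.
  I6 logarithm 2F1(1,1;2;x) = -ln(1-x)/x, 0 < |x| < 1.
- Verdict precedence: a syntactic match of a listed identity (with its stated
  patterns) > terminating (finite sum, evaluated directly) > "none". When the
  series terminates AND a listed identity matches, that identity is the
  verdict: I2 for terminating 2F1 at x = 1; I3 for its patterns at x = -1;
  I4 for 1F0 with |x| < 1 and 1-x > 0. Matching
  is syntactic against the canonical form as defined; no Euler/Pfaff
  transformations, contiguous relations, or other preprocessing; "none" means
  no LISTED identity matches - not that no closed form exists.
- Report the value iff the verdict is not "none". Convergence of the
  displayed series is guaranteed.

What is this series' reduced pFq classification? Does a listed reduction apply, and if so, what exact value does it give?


Reduced: x = -1, 2F1, upper = {-5/2, 5}, lower = {17/2}, C = -1/3. Verdict: the Kummer evaluation I3 matches (x = -1; c = 17/2 equals 1+a-b for upper {-5/2, 5}: listed pattern). Value: (-45045/131072) * pi.

Key step: t_0 being -1/3, (1)_k (C = -1/3, x = -1) is k! itself.
Adjacent-term ratio: r(k) = (-1) * (k-5/2) (k+5) / [(k+17/2) (k+1)] - rational; roots negated = parameters, x = (-1), C = -1/3.


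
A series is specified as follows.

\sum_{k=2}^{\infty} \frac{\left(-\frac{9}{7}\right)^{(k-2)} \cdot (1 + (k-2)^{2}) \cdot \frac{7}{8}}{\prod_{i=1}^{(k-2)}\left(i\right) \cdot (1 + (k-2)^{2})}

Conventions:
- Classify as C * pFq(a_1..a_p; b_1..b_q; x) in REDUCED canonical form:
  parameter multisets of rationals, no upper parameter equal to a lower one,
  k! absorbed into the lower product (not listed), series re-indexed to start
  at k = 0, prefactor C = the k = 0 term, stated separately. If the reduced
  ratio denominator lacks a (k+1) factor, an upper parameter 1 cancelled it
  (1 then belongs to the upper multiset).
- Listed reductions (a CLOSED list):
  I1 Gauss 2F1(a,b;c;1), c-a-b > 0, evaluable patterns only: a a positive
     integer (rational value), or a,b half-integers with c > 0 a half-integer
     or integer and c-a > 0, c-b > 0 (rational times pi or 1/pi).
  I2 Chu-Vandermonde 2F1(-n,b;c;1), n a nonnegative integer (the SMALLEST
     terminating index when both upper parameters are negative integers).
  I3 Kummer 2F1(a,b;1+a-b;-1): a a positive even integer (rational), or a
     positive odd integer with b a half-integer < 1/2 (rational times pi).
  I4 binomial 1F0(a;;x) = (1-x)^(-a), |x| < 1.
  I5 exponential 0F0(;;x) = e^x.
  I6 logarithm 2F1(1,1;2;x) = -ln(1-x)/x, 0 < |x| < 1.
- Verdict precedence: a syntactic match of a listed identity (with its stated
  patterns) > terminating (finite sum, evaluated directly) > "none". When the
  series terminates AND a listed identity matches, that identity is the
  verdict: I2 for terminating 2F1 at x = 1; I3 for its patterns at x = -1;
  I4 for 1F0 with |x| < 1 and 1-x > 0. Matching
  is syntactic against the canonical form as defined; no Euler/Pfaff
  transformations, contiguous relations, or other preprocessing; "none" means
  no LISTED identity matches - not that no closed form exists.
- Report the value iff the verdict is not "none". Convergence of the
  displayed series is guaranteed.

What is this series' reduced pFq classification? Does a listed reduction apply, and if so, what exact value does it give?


At argument -\frac{9}{7}: a 0F0 with upper {-}, lower {-}, scaled by C = \frac{7}{8}. Verdict: exponential (I5) applies (the 0F0 exponential series at x = -\frac{9}{7}). Its exact value is \frac{7}{8} \cdot e^{-\frac{9}{7}}.

Structural cue: t_0 being \frac{7}{8}, the product of the first k integers (C = 7/8) is k!.
Step ratio: r(k) = -\frac{9}{7} * 1 / [(k+1)] - poly over poly, x = -\frac{9}{7} from leading terms; C = \frac{7}{8} at k = 0.


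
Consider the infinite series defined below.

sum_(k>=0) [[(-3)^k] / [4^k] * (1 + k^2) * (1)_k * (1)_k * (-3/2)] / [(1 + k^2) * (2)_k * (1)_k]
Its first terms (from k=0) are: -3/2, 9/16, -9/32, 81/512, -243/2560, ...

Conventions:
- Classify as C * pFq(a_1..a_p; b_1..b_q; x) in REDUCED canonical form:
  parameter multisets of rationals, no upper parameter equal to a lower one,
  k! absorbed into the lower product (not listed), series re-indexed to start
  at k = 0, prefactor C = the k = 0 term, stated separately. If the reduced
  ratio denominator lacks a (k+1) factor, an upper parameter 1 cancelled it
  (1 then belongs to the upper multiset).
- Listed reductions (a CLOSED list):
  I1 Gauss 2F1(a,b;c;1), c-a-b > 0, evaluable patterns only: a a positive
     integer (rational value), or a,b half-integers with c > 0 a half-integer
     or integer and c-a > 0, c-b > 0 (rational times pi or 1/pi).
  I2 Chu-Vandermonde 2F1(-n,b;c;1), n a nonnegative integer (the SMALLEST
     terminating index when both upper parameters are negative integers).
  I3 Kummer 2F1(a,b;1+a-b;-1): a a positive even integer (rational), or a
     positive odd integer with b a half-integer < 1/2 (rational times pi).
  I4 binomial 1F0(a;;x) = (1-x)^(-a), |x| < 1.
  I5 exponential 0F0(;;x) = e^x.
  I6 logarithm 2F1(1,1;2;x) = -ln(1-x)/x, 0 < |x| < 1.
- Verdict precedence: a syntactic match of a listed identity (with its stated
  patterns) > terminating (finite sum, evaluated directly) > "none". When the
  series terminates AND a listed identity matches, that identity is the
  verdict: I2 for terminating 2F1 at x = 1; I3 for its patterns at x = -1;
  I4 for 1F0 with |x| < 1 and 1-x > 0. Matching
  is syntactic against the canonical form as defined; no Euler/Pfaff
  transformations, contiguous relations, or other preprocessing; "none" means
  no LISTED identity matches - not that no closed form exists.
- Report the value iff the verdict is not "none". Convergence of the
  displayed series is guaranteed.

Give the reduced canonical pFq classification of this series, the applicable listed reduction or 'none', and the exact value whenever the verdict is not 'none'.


This is -3/2 * 2F1(1, 1; 2; -3/4) in reduced canonical form. Verdict: the I6 logarithm reduction matches (the logarithm: parameters (1,1;2), x = -3/4). Its exact value is (-2) * ln(7/4).

First insight: from the first term -3/2: (1)_k (C = -3/2, x = -3/4) is k! itself.
Consecutive-term ratio: r(k) = (-3/4) * (k+1) (k+1) / [(k+2) (k+1)] - rational in k. x = (-3/4); t_0 = -3/2; negate the roots.


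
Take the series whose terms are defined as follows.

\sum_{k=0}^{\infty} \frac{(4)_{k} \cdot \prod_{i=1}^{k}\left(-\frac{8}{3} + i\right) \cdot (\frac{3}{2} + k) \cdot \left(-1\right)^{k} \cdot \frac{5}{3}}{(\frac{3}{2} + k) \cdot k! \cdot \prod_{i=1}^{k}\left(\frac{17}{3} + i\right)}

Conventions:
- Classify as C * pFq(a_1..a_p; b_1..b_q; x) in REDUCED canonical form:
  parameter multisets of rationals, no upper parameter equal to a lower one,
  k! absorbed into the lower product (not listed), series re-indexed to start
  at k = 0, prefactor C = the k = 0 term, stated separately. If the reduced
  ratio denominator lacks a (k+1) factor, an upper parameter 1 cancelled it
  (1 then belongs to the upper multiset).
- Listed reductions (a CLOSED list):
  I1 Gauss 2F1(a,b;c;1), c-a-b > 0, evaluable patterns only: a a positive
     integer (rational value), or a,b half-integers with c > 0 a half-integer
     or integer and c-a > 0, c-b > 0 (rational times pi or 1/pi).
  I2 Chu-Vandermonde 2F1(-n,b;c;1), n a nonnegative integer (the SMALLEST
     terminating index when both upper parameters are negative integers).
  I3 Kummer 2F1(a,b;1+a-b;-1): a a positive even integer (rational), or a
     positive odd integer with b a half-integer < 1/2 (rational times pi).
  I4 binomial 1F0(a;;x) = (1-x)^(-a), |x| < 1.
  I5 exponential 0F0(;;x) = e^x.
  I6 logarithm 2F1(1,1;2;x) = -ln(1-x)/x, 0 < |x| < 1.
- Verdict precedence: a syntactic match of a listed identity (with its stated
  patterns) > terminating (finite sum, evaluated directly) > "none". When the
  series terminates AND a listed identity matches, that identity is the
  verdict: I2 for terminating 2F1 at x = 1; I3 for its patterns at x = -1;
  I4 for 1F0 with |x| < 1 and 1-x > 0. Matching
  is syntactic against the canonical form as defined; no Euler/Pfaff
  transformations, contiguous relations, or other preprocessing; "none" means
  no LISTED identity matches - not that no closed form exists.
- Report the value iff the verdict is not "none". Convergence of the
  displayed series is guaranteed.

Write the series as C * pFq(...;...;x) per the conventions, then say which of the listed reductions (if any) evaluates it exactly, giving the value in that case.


Key step: x = -1 and the lower running product (prefactor 5/3) is a rising factorial.
Adjacent-term ratio: r(k) = -1 * (k-\frac{5}{3}) (k+4) / [(k+\frac{20}{3}) (k+1)] ; factor over Q: parameters, x = -1, and C = \frac{5}{3}.

This is \frac{5}{3} * 2F1(-\frac{5}{3}, 4; \frac{20}{3}; -1) in reduced canonical form. Verdict: Kummer (I3) applies (x = -1; c = \frac{20}{3} equals 1+a-b for upper {-\frac{5}{3}, 4}: listed pattern). Sum: \frac{595}{162}.


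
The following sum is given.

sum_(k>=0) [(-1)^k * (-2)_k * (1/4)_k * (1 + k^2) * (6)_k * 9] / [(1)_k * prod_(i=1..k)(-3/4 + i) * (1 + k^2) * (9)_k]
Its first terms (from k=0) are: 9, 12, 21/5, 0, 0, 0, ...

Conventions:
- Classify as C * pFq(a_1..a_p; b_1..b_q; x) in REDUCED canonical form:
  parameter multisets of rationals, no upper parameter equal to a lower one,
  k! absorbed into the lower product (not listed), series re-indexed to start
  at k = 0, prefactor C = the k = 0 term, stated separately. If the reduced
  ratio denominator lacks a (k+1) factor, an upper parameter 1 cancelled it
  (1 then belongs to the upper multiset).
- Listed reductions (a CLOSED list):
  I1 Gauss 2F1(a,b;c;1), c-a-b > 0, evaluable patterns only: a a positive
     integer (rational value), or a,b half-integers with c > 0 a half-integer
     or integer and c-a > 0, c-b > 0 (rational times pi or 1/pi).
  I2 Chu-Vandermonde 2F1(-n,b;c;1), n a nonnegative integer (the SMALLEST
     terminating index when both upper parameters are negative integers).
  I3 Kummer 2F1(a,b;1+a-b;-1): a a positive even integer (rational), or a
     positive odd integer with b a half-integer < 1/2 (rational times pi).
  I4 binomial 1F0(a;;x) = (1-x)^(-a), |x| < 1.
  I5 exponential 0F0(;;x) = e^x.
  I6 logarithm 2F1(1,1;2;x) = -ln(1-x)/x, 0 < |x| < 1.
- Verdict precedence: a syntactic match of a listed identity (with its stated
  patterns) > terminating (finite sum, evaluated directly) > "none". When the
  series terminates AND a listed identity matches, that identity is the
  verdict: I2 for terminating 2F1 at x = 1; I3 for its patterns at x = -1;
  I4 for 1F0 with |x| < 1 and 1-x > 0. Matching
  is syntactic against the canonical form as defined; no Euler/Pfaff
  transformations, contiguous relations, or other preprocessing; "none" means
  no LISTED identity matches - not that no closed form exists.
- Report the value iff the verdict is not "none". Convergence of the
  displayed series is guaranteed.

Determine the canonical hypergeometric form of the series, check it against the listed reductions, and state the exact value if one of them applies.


x = -1 here; the reduced form reads 2F1, upper {-2, 6}, lower {9}, C = 9. Verdict: this is Kummer's theorem (I3) (x = -1; c = 9 equals 1+a-b for upper {-2, 6}: listed pattern). Hence: 126/5.

Key observation: t_0 being 9, the parameter 1/4 appears in both the upper and lower lists and cancels (alongside the other common factor).
Adjacent-term ratio: r(k) = (-1) * (k-2) (k+6) / [(k+9) (k+1)] - rational in k, leading ratio (-1); with t_0 = 9, classification follows.


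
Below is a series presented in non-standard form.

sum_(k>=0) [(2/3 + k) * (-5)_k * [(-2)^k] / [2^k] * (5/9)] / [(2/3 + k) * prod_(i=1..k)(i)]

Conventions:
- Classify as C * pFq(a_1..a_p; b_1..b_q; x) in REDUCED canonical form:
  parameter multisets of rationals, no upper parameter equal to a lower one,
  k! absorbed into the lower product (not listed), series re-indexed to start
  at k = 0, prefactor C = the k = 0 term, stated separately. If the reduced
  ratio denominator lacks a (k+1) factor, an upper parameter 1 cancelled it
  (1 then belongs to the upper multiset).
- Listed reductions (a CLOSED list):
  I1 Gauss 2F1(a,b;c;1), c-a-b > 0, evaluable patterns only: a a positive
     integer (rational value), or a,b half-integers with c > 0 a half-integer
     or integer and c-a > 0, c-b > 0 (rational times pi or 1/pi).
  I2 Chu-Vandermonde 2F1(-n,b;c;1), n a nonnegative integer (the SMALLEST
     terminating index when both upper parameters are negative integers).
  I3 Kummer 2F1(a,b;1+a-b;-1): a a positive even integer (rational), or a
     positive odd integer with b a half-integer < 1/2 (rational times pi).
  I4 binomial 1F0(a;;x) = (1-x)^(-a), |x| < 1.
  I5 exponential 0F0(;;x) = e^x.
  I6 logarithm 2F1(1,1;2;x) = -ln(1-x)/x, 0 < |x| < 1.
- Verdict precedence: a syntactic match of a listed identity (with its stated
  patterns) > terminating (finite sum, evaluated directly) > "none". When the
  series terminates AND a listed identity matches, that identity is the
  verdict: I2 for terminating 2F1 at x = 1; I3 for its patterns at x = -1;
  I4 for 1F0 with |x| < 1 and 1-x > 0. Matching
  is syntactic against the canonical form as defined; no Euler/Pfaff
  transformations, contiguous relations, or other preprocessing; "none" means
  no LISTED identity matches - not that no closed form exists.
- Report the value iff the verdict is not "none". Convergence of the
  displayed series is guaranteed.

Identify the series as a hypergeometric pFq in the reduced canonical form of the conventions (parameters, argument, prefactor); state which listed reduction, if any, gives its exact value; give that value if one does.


The series (x = -1) is 1F0: upper {-5}, lower {-}, prefactor 5/9. Verdict: terminating - no listed pattern fits, but -5 in the upper list cuts the series at k = 5; direct evaluation. Value: 160/9.

Structural cue: t_0 being 5/9, the product of the first k integers (prefactor 5/9) is k!.
Term ratio: r(k) = (-1) * (k-5) / [(k+1)] ; factor over Q: parameters, x = (-1), and C = 5/9.
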